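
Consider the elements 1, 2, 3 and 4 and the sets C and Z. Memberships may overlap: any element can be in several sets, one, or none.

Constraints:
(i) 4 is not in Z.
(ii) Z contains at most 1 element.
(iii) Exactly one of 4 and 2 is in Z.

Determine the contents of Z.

Z = {2}

From (i): 4 ∉ Z.
(iii) (exactly one): 2 ∈ Z.
(ii): Z already has 1, so the rest are out.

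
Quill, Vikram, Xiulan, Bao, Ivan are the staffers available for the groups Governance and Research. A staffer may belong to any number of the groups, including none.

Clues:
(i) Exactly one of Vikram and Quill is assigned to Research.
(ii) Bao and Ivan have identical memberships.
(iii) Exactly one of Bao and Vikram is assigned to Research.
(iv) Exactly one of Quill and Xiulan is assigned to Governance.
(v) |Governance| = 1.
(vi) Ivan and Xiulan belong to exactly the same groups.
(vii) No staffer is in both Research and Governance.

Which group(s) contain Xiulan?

Xiulan: none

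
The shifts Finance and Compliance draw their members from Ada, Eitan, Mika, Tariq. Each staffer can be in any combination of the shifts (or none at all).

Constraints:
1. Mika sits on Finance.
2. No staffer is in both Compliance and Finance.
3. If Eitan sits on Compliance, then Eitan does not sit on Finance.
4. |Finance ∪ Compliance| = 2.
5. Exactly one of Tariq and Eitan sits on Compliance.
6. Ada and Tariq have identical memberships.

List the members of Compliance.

Compliance = {Eitan}

From (1): Mika ∈ Finance.
(2) (disjoint): Mika ∉ Compliance.
Suppose Ada ∈ Compliance: no assignment then satisfies all the clues, so Ada ∉ Compliance.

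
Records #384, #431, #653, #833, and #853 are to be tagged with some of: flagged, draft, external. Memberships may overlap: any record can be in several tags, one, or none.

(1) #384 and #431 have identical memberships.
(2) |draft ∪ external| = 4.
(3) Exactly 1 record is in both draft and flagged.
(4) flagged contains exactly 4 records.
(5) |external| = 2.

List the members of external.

external = {#384, #431}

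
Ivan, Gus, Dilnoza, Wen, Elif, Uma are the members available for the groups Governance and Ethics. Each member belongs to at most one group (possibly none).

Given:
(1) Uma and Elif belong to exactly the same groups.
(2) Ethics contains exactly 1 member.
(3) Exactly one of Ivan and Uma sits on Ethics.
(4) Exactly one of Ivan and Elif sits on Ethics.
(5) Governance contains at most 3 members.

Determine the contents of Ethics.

Ethics = {Ivan}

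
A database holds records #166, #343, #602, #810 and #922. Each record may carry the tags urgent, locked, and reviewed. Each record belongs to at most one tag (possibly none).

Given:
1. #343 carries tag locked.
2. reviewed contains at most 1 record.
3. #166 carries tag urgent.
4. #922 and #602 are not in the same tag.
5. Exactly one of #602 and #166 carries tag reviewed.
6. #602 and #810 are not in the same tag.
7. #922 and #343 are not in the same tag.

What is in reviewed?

From (1): #343 ∈ locked.
From (3): #166 ∈ urgent.
(5) (exactly one): #602 ∈ reviewed.
(6): #810 ∉ reviewed.
(7): #922 ∉ locked.
(2): reviewed already has 1, so the rest are out.

reviewed = {#602}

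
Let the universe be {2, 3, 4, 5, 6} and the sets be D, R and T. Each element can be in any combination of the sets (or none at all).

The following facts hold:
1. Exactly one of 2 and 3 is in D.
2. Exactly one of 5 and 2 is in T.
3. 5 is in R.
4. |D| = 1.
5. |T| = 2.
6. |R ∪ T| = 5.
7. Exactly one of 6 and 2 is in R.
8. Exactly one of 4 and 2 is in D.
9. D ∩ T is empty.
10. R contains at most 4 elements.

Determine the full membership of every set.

From (3): 5 ∈ R.
Suppose 2 ∉ D: no assignment then satisfies all the clues, so 2 ∈ D.

D = {2}; R = {2, 3, 4, 5}; T = {5, 6}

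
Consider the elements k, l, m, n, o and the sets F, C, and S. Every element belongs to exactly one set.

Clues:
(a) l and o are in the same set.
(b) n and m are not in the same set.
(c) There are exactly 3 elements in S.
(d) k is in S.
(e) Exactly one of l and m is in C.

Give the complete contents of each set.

From (d): k ∈ S.
Suppose l ∈ F: no assignment then satisfies all the clues, so l ∉ F.

F = {n}; C = {m}; S = {k, l, o}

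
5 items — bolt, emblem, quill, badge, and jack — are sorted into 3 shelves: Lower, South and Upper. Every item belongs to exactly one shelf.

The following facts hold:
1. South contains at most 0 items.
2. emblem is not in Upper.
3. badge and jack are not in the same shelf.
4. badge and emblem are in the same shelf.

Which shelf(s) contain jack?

From (2): emblem ∉ Upper.
(1): South already has 0, so the rest are out.
(4): badge matches emblem: badge ∉ Upper.
Only one shelf left: emblem ∈ Lower.
Only one shelf left: badge ∈ Lower.
(3): jack ∉ Lower.
Only one shelf left: jack ∈ Upper.

jack: Upper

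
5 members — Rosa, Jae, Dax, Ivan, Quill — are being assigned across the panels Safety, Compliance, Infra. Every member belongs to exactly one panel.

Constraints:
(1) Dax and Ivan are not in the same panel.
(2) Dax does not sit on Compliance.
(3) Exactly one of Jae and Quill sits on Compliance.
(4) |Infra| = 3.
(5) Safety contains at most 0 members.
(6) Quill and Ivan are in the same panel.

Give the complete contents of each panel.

From (2): Dax ∉ Compliance.
(5): Safety already has 0, so the rest are out.
Only one panel left: Dax ∈ Infra.
(1): Ivan ∉ Infra.
(6): Quill matches Ivan: Quill ∉ Infra.
Only one panel left: Ivan ∈ Compliance.
Only one panel left: Quill ∈ Compliance.
(3) (exactly one): Jae ∉ Compliance.
(4): only 3 candidates remain for Infra, so all are in.

Safety = {}; Compliance = {Ivan, Quill}; Infra = {Dax, Jae, Rosa}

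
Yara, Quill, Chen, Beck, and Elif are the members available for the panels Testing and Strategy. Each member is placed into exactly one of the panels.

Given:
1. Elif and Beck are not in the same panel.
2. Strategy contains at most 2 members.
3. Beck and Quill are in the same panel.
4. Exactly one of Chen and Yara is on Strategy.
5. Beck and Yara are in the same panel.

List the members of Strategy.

Strategy = {Chen, Elif}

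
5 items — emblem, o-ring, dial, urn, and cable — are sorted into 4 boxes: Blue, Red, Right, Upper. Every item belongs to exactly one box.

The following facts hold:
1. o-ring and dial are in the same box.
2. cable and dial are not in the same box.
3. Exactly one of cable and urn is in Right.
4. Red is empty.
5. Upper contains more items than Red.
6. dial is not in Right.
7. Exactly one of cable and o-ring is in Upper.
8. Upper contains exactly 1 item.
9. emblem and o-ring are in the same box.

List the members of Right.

Right = {urn}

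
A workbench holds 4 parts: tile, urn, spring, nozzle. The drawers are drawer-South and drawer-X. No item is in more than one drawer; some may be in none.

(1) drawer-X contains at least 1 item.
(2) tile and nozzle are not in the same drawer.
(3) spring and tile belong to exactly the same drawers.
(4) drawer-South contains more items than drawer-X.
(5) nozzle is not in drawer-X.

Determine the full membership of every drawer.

drawer-South = {spring, tile}; drawer-X = {urn}

From (5): nozzle ∉ drawer-X.
Suppose tile ∉ drawer-South: no assignment then satisfies all the clues, so tile ∈ drawer-South.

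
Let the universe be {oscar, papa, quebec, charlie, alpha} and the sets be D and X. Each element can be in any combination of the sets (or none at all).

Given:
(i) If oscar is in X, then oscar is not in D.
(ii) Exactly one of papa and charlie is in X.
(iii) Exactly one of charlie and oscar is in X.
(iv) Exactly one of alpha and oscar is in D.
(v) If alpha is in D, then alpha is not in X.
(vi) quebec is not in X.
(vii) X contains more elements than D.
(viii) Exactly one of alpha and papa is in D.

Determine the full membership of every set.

D = {alpha}; X = {oscar, papa}

From (vi): quebec ∉ X.
Suppose oscar ∈ D: no assignment then satisfies all the clues, so oscar ∉ D.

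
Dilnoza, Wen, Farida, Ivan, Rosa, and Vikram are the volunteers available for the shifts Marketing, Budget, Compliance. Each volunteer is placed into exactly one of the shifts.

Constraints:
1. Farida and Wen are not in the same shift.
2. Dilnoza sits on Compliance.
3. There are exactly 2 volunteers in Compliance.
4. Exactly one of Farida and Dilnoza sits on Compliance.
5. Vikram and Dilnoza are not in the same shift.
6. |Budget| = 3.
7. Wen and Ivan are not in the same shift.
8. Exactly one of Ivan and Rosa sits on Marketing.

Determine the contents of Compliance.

Compliance = {Dilnoza, Wen}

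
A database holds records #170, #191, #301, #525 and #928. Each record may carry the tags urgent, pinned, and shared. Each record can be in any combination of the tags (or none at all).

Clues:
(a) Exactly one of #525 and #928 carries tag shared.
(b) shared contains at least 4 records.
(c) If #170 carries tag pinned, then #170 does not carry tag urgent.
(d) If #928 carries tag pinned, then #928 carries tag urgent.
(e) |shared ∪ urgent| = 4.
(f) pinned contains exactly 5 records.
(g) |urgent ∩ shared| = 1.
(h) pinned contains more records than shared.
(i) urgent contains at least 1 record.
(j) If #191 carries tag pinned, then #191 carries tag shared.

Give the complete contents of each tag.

urgent = {#928}; pinned = {#170, #191, #301, #525, #928}; shared = {#170, #191, #301, #928}

(f): only 5 candidates remain for pinned, so all are in.
(j): #191 ∈ shared.
(c): #170 ∉ urgent.
(d): #928 ∈ urgent.
Suppose #170 ∉ shared: no assignment then satisfies all the clues, so #170 ∈ shared.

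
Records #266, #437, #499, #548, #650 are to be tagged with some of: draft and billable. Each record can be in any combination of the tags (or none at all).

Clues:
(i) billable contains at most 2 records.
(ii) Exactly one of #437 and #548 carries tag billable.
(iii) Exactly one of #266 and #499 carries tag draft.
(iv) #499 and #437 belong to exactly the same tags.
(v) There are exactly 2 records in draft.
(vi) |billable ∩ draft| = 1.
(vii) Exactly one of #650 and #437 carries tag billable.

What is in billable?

billable = {#548, #650}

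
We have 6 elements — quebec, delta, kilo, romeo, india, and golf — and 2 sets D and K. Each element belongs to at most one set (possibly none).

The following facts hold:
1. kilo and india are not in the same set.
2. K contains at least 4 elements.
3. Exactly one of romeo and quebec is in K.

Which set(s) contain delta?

delta: K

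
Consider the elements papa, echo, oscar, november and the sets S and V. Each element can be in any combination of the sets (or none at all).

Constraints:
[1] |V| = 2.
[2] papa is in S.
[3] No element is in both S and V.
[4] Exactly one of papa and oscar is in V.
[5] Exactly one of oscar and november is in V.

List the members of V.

From (2): papa ∈ S.
(3) (disjoint): papa ∉ V.
(4) (exactly one): oscar ∈ V.
(5) (exactly one): november ∉ V.
(1): only 2 candidates remain for V, so all are in.
(3) (disjoint): echo ∉ S.
(3) (disjoint): oscar ∉ S.

V = {echo, oscar}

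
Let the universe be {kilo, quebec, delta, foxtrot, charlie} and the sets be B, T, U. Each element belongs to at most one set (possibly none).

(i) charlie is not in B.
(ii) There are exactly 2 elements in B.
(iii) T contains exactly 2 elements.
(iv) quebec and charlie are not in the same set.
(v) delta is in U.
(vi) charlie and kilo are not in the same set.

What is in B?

B = {kilo, quebec}

From (i): charlie ∉ B.
From (v): delta ∈ U.
Suppose kilo ∉ B: no assignment then satisfies all the clues, so kilo ∈ B.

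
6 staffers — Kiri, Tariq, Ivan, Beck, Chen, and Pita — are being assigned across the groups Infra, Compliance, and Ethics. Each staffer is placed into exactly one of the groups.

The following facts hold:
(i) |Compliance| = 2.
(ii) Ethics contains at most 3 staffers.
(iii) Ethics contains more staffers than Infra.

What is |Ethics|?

3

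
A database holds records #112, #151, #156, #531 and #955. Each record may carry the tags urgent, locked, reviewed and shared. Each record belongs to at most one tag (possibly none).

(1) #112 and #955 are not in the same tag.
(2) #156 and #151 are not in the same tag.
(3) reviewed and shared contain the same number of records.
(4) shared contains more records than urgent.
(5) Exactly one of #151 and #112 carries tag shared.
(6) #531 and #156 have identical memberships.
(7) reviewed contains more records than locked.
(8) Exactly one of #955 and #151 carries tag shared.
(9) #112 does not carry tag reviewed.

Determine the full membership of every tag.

urgent = {}; locked = {}; reviewed = {#955}; shared = {#151}

From (9): #112 ∉ reviewed.
Suppose #112 ∈ urgent: no assignment then satisfies all the clues, so #112 ∉ urgent.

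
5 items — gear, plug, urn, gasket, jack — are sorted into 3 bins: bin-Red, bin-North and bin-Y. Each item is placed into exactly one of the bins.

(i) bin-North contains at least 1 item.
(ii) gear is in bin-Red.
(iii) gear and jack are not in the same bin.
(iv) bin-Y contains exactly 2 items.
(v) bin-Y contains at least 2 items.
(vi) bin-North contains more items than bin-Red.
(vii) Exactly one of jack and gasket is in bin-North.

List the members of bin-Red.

bin-Red = {gear}

From (ii): gear ∈ bin-Red.
(iii): jack ∉ bin-Red.
Suppose plug ∈ bin-Red: no assignment then satisfies all the clues, so plug ∉ bin-Red.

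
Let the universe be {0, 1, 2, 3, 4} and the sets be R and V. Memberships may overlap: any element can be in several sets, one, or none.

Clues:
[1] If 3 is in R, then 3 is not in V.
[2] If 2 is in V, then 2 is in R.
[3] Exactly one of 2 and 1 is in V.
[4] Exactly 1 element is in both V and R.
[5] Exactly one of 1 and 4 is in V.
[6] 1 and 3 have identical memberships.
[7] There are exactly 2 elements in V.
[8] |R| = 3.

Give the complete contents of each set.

R = {1, 2, 3}; V = {2, 4}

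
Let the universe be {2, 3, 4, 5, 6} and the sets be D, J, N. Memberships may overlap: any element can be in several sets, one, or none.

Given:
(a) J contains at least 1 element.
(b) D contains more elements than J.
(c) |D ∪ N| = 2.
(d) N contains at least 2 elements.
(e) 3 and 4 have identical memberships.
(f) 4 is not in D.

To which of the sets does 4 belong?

From (f): 4 ∉ D.
(e): 3 matches 4: 3 ∉ D.
Suppose 4 ∈ J: no assignment then satisfies all the clues, so 4 ∉ J.

4: none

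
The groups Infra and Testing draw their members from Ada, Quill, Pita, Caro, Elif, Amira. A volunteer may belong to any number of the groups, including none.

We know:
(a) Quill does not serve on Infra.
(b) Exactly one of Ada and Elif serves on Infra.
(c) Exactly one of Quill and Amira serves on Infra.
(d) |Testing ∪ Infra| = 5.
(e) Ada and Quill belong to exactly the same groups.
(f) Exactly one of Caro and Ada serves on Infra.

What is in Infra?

From (a): Quill ∉ Infra.
(c) (exactly one): Amira ∈ Infra.
(e): Ada matches Quill: Ada ∉ Infra.
(f) (exactly one): Caro ∈ Infra.
(b) (exactly one): Elif ∈ Infra.
Suppose Pita ∈ Infra: no assignment then satisfies all the clues, so Pita ∉ Infra.

Infra = {Amira, Caro, Elif}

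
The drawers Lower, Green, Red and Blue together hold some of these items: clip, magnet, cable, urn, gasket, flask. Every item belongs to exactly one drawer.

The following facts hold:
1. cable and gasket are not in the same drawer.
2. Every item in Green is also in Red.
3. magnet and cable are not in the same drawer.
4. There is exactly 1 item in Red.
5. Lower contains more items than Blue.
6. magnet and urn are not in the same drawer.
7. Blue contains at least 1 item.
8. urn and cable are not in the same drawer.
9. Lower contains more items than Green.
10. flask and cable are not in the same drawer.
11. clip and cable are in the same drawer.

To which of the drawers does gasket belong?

gasket: Lower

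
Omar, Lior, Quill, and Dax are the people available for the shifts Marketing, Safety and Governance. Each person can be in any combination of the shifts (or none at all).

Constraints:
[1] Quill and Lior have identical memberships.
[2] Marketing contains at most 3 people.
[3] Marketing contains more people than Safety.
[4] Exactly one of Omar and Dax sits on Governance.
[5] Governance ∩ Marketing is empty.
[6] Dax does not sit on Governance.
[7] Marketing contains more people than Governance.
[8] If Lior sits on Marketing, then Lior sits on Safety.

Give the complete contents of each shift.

Marketing = {Dax, Lior, Quill}; Safety = {Lior, Quill}; Governance = {Omar}

From (6): Dax ∉ Governance.
(4) (exactly one): Omar ∈ Governance.
(5) (disjoint): Omar ∉ Marketing.
Suppose Omar ∈ Safety: no assignment then satisfies all the clues, so Omar ∉ Safety.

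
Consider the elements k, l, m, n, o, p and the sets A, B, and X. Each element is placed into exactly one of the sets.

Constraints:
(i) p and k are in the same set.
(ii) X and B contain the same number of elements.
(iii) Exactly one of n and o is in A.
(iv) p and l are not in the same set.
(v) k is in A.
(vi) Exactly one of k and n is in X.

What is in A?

A = {k, m, o, p}

From (v): k ∈ A.
(i): p matches k: p ∈ A.
(iv): l ∉ A.
(vi) (exactly one): n ∈ X.
(iii) (exactly one): o ∈ A.
Suppose m ∉ A: no assignment then satisfies all the clues, so m ∈ A.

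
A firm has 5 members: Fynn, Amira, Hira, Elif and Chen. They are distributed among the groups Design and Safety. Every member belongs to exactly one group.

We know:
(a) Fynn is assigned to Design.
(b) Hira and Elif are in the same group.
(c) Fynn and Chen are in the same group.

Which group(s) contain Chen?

From (a): Fynn ∈ Design.
(c): Chen matches Fynn: Chen ∈ Design.

Chen: Design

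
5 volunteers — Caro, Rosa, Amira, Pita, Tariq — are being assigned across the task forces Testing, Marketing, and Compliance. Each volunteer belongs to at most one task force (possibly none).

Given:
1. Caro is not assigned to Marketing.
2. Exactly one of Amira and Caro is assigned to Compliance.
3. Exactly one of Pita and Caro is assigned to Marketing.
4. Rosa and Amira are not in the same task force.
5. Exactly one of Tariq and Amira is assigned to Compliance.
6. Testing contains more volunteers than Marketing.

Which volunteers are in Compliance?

Compliance = {Amira}

From (1): Caro ∉ Marketing.
(3) (exactly one): Pita ∈ Marketing.
Suppose Caro ∈ Compliance: no assignment then satisfies all the clues, so Caro ∉ Compliance.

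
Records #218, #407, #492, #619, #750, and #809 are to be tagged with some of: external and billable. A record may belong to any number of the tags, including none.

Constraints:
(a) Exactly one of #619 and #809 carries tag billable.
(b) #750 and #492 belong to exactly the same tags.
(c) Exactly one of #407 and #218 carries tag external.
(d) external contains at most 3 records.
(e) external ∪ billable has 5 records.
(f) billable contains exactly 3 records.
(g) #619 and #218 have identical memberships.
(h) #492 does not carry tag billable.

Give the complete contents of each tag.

external = {#407, #492, #750}; billable = {#218, #407, #619}

From (h): #492 ∉ billable.
(b): #750 matches #492: #750 ∉ billable.
Suppose #218 ∈ external: no assignment then satisfies all the clues, so #218 ∉ external.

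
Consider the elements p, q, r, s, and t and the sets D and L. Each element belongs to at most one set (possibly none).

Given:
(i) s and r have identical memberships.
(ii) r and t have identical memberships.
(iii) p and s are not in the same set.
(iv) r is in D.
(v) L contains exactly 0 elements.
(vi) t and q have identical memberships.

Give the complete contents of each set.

From (iv): r ∈ D.
(i): s matches r: s ∈ D.
(ii): t matches r: t ∈ D.
(iii): p ∉ D.
(v): L already has 0, so the rest are out.
(vi): q matches t: q ∈ D.

D = {q, r, s, t}; L = {}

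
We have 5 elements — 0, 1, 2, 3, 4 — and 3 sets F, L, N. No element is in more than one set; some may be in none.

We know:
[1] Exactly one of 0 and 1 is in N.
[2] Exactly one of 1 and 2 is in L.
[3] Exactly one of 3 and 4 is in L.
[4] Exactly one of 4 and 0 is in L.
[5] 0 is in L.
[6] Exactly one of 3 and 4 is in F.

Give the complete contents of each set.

From (5): 0 ∈ L.
(1) (exactly one): 1 ∈ N.
(2) (exactly one): 2 ∈ L.
(4) (exactly one): 4 ∉ L.
(3) (exactly one): 3 ∈ L.
(6) (exactly one): 4 ∈ F.

F = {4}; L = {0, 2, 3}; N = {1}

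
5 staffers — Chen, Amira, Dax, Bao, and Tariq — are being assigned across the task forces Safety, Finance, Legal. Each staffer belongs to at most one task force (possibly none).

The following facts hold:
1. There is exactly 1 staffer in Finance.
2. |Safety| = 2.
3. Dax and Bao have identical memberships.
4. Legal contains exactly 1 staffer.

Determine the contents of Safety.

Safety = {Bao, Dax}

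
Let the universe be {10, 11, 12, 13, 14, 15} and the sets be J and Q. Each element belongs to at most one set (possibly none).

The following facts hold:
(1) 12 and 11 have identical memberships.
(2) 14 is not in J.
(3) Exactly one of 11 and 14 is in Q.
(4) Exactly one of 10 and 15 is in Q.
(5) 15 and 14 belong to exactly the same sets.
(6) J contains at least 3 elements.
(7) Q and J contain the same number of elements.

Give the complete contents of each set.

From (2): 14 ∉ J.
(5): 15 matches 14: 15 ∉ J.
Suppose 10 ∉ J: no assignment then satisfies all the clues, so 10 ∈ J.

J = {10, 11, 12}; Q = {13, 14, 15}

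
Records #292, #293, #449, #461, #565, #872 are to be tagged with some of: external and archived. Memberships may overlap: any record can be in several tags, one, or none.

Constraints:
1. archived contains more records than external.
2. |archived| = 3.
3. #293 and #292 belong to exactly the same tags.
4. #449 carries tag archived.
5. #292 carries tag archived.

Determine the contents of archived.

From (4): #449 ∈ archived.
From (5): #292 ∈ archived.
(3): #293 matches #292: #293 ∈ archived.
(2): archived already has 3, so the rest are out.

archived = {#292, #293, #449}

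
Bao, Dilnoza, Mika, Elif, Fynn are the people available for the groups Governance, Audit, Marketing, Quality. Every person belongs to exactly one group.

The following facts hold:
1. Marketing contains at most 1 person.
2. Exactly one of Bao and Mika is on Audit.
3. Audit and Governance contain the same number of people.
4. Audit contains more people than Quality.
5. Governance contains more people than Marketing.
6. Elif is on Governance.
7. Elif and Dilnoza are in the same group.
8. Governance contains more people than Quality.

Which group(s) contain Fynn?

From (6): Elif ∈ Governance.
(7): Dilnoza matches Elif: Dilnoza ∈ Governance.
Suppose Fynn ∈ Governance: no assignment then satisfies all the clues, so Fynn ∉ Governance.

Fynn: Audit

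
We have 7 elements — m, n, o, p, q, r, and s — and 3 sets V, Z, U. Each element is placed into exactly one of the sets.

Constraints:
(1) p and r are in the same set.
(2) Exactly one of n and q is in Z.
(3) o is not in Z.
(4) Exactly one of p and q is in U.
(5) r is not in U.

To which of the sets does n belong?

From (3): o ∉ Z.
From (5): r ∉ U.
(1): p matches r: p ∉ U.
(4) (exactly one): q ∈ U.
(2) (exactly one): n ∈ Z.

n: Z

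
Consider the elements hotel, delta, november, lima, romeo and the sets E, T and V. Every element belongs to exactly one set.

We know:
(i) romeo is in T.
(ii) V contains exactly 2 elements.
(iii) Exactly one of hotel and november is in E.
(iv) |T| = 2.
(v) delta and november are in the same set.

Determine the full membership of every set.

E = {hotel}; T = {lima, romeo}; V = {delta, november}

From (i): romeo ∈ T.
Suppose hotel ∉ E: no assignment then satisfies all the clues, so hotel ∈ E.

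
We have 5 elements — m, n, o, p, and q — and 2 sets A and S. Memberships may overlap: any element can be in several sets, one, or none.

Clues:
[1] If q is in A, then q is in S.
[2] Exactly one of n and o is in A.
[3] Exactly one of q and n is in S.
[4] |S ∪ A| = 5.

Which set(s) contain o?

o: S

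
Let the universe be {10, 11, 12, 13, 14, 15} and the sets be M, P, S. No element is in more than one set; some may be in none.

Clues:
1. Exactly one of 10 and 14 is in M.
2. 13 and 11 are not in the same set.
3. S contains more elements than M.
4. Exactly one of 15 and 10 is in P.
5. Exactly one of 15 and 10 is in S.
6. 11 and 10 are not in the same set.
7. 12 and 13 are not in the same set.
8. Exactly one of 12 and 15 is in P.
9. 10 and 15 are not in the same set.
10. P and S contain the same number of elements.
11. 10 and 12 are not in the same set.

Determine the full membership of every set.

M = {14}; P = {11, 15}; S = {10, 13}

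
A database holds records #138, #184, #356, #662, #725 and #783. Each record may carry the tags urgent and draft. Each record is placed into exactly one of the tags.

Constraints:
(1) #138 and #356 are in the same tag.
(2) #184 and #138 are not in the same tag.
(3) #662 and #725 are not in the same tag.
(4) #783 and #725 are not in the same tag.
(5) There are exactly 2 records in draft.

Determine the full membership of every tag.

urgent = {#138, #356, #662, #783}; draft = {#184, #725}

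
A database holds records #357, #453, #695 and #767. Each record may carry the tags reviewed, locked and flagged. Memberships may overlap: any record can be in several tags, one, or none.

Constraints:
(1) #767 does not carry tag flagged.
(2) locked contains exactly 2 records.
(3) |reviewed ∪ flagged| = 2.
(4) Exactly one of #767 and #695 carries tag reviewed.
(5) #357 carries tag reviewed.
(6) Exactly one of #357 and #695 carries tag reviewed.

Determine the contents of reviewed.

reviewed = {#357, #767}

From (1): #767 ∉ flagged.
From (5): #357 ∈ reviewed.
(6) (exactly one): #695 ∉ reviewed.
(4) (exactly one): #767 ∈ reviewed.
Suppose #453 ∈ reviewed: no assignment then satisfies all the clues, so #453 ∉ reviewed.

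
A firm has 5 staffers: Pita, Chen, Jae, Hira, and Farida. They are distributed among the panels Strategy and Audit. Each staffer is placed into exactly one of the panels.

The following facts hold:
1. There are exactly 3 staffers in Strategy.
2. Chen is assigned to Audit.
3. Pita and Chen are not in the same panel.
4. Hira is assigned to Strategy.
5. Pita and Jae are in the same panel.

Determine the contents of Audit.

From (2): Chen ∈ Audit.
From (4): Hira ∈ Strategy.
(3): Pita ∉ Audit.
(5): Jae matches Pita: Jae ∉ Audit.
Only one panel left: Pita ∈ Strategy.
Only one panel left: Jae ∈ Strategy.
(1): Strategy already has 3, so the rest are out.
Only one panel left: Farida ∈ Audit.

Audit = {Chen, Farida}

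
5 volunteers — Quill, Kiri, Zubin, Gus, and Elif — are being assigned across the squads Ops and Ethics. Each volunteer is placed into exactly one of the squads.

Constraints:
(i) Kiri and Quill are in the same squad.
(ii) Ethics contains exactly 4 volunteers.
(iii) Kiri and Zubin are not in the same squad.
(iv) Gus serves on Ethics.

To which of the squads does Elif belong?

Elif: Ethics

From (iv): Gus ∈ Ethics.
Suppose Elif ∈ Ops: no assignment then satisfies all the clues, so Elif ∉ Ops.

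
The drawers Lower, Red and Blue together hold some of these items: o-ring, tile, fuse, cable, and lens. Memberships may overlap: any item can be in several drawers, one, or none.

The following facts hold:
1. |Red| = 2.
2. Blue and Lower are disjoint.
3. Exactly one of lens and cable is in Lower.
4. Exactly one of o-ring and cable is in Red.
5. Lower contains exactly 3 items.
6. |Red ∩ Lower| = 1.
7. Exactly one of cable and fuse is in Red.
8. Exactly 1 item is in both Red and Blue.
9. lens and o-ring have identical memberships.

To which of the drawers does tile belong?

tile: Lower, Red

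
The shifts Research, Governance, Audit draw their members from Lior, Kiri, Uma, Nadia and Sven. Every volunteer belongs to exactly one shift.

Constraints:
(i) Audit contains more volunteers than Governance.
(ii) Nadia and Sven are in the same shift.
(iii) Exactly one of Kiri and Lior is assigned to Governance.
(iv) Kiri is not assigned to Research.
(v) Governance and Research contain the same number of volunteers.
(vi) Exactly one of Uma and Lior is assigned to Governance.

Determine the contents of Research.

Research = {Uma}

From (iv): Kiri ∉ Research.
Suppose Lior ∈ Research: no assignment then satisfies all the clues, so Lior ∉ Research.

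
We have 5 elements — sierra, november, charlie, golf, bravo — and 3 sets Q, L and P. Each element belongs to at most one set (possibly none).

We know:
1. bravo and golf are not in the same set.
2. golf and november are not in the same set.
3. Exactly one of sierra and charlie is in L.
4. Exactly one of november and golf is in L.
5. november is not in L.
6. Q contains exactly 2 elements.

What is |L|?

From (5): november ∉ L.
(4) (exactly one): golf ∈ L.
(1): bravo ∉ L.

2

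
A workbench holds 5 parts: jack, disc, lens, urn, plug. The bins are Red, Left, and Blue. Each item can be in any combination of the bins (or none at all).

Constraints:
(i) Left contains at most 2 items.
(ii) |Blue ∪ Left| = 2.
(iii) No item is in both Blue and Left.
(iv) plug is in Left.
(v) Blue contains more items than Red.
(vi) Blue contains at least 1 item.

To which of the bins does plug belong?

From (iv): plug ∈ Left.
(iii) (disjoint): plug ∉ Blue.
Suppose plug ∈ Red: no assignment then satisfies all the clues, so plug ∉ Red.

plug: Left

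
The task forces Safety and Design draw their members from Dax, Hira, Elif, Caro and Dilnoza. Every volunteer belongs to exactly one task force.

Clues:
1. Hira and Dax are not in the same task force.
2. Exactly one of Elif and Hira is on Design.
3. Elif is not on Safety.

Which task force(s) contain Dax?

Dax: Design

From (3): Elif ∉ Safety.
Only one task force left: Elif ∈ Design.
(2) (exactly one): Hira ∉ Design.
Only one task force left: Hira ∈ Safety.
(1): Dax ∉ Safety.
Only one task force left: Dax ∈ Design.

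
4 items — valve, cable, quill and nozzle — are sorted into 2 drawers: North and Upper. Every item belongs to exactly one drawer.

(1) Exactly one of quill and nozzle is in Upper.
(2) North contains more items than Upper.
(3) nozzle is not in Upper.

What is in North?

North = {cable, nozzle, valve}

From (3): nozzle ∉ Upper.
(1) (exactly one): quill ∈ Upper.
Only one drawer left: nozzle ∈ North.
Suppose valve ∉ North: no assignment then satisfies all the clues, so valve ∈ North.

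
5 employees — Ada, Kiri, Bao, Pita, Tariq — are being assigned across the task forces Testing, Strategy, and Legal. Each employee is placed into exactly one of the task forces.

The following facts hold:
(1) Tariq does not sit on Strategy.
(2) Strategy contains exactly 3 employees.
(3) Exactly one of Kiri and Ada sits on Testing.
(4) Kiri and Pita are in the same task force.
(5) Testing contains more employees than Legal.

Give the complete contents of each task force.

Testing = {Ada, Tariq}; Strategy = {Bao, Kiri, Pita}; Legal = {}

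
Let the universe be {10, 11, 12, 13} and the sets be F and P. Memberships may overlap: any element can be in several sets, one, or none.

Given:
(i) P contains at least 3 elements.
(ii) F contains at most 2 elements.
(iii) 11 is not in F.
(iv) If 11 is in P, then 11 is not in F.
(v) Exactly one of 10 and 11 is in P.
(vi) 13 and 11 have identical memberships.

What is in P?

P = {11, 12, 13}

From (iii): 11 ∉ F.
(vi): 13 matches 11: 13 ∉ F.
Suppose 10 ∈ P: no assignment then satisfies all the clues, so 10 ∉ P.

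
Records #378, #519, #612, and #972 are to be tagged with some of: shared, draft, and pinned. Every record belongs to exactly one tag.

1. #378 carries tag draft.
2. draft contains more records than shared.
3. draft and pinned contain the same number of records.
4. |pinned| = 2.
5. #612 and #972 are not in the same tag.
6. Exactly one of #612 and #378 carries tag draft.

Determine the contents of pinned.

pinned = {#519, #612}

From (1): #378 ∈ draft.
(6) (exactly one): #612 ∉ draft.
Suppose #519 ∉ pinned: no assignment then satisfies all the clues, so #519 ∈ pinned.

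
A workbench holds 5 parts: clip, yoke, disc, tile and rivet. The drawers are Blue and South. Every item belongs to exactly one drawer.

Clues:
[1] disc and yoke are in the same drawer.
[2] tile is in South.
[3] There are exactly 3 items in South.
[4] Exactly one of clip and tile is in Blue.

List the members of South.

South = {disc, tile, yoke}

From (2): tile ∈ South.
(4) (exactly one): clip ∈ Blue.
Suppose yoke ∉ South: no assignment then satisfies all the clues, so yoke ∈ South.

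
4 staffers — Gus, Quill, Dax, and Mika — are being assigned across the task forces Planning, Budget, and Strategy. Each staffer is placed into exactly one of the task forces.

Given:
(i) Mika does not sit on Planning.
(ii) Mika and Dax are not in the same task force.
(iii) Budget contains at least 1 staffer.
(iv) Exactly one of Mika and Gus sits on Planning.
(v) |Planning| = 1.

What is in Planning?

From (i): Mika ∉ Planning.
(iv) (exactly one): Gus ∈ Planning.
(v): Planning already has 1, so the rest are out.

Planning = {Gus}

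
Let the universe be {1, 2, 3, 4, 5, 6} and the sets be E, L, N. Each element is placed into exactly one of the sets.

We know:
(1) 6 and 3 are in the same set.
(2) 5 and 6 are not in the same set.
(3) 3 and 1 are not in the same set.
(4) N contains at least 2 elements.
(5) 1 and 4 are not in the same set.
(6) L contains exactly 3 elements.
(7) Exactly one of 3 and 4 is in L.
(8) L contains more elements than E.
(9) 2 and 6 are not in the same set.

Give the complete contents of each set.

E = {1}; L = {2, 4, 5}; N = {3, 6}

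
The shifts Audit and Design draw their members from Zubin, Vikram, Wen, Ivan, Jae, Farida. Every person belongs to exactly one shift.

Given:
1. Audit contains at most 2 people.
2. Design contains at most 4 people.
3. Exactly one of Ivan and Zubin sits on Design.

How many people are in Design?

4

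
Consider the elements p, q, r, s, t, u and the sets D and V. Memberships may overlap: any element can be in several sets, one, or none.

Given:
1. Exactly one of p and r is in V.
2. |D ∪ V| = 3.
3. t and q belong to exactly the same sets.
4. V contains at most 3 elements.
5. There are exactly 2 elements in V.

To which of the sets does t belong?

t: none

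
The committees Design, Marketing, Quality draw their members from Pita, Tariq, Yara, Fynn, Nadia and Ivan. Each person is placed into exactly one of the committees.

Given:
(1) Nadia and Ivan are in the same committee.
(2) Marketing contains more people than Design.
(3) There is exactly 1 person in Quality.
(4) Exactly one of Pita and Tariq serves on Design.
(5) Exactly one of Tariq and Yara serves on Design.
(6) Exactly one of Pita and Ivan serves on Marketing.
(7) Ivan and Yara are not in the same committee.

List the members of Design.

Design = {Pita, Yara}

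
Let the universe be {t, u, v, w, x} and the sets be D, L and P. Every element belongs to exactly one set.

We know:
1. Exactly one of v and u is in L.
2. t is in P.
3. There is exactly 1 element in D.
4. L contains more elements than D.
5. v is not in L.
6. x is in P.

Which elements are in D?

D = {v}

From (2): t ∈ P.
From (5): v ∉ L.
From (6): x ∈ P.
(1) (exactly one): u ∈ L.
Suppose v ∉ D: no assignment then satisfies all the clues, so v ∈ D.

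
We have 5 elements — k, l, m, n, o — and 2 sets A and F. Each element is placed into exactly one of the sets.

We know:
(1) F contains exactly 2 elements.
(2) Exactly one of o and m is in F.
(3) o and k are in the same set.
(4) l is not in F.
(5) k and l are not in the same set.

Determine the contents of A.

A = {l, m, n}

From (4): l ∉ F.
Only one set left: l ∈ A.
(5): k ∉ A.
Only one set left: k ∈ F.
(3): o matches k: o ∉ A.
(3): o matches k: o ∈ F.
(1): F already has 2, so the rest are out.
Only one set left: m ∈ A.
Only one set left: n ∈ A.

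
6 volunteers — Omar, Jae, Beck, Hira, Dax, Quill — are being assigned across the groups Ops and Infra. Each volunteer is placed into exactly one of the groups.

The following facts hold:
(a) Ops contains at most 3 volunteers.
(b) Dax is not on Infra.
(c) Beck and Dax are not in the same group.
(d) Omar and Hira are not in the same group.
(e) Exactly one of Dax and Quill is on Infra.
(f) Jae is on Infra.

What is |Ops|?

2

From (b): Dax ∉ Infra.
From (f): Jae ∈ Infra.
(e) (exactly one): Quill ∈ Infra.
Only one group left: Dax ∈ Ops.
(c): Beck ∉ Ops.
Only one group left: Beck ∈ Infra.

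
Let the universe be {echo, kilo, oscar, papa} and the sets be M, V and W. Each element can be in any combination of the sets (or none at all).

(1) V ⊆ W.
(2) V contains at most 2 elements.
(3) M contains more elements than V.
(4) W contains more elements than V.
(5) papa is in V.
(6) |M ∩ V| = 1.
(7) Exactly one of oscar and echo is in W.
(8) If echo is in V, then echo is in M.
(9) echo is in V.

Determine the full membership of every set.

From (5): papa ∈ V.
From (9): echo ∈ V.
(1) with echo ∈ V: echo ∈ W.
(1) with papa ∈ V: papa ∈ W.
(2): V already has 2, so the rest are out.
(7) (exactly one): oscar ∉ W.
(8): echo ∈ M.
Suppose kilo ∉ M: no assignment then satisfies all the clues, so kilo ∈ M.

M = {echo, kilo, oscar}; V = {echo, papa}; W = {echo, kilo, papa}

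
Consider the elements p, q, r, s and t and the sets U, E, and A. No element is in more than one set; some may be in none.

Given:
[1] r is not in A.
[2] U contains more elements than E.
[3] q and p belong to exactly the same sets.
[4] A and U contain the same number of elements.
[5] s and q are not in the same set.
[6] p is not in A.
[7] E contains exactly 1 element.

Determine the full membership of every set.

From (1): r ∉ A.
From (6): p ∉ A.
(3): q matches p: q ∉ A.
Suppose p ∉ U: no assignment then satisfies all the clues, so p ∈ U.

U = {p, q}; E = {r}; A = {s, t}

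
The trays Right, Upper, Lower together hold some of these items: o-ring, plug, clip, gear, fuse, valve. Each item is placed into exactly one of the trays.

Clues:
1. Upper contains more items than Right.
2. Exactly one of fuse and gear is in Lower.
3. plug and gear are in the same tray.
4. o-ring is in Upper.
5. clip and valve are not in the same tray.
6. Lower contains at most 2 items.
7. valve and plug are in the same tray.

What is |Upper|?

4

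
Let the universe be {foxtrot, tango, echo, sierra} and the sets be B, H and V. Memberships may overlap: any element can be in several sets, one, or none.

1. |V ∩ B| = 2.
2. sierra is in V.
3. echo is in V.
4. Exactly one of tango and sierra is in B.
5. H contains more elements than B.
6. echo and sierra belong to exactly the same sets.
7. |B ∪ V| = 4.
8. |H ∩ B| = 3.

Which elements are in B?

B = {echo, foxtrot, sierra}

From (2): sierra ∈ V.
From (3): echo ∈ V.
Suppose foxtrot ∉ B: no assignment then satisfies all the clues, so foxtrot ∈ B.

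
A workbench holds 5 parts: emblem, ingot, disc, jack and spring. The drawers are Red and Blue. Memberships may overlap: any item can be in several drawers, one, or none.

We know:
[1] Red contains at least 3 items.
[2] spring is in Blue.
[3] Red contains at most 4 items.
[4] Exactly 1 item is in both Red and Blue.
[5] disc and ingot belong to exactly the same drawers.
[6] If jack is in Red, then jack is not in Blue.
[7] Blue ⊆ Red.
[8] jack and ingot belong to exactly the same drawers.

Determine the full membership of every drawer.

Red = {disc, ingot, jack, spring}; Blue = {spring}

From (2): spring ∈ Blue.
(7) with spring ∈ Blue: spring ∈ Red.
Suppose emblem ∈ Red: no assignment then satisfies all the clues, so emblem ∉ Red.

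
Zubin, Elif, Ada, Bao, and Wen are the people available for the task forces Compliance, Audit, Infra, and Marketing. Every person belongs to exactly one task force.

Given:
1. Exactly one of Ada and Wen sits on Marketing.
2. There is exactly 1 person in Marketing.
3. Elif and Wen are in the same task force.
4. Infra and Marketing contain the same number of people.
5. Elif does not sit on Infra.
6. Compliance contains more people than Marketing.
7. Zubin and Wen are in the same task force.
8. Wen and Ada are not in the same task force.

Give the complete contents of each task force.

Compliance = {Elif, Wen, Zubin}; Audit = {}; Infra = {Bao}; Marketing = {Ada}

From (5): Elif ∉ Infra.
(3): Wen matches Elif: Wen ∉ Infra.
(7): Zubin matches Wen: Zubin ∉ Infra.
Suppose Zubin ∉ Compliance: no assignment then satisfies all the clues, so Zubin ∈ Compliance.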